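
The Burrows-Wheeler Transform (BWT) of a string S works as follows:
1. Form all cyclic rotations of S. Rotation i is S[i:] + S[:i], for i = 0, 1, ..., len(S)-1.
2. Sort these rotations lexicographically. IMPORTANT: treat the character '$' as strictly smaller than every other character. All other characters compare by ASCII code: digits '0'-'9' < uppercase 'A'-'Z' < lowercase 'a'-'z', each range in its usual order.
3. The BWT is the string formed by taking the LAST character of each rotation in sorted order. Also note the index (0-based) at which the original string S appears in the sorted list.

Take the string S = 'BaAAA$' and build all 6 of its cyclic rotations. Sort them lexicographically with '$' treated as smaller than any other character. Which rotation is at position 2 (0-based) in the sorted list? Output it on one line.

Answer: AA$BaA

Derivation:
All 6 rotations (rotation i = S[i:]+S[:i]):
  rot[0] = BaAAA$
  rot[1] = aAAA$B
  rot[2] = AAA$Ba
  rot[3] = AA$BaA
  rot[4] = A$BaAA
  rot[5] = $BaAAA
Sorted (with $ < everything):
  sorted[0] = $BaAAA
  sorted[1] = A$BaAA
  sorted[2] = AA$BaA
  sorted[3] = AAA$Ba
  sorted[4] = BaAAA$
  sorted[5] = aAAA$B
sorted[2] = AA$BaA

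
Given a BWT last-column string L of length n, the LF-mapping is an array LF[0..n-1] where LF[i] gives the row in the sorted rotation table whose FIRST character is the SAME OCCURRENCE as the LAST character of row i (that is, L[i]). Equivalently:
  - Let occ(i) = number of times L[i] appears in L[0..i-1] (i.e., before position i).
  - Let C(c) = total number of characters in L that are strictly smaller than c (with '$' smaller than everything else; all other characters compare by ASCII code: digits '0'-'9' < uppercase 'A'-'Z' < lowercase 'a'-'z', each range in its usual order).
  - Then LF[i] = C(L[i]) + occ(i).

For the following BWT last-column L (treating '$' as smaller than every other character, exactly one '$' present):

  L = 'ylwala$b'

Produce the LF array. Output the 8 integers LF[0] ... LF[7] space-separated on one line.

Char counts: '$':1, 'a':2, 'b':1, 'l':2, 'w':1, 'y':1
C (first-col start): C('$')=0, C('a')=1, C('b')=3, C('l')=4, C('w')=6, C('y')=7
L[0]='y': occ=0, LF[0]=C('y')+0=7+0=7
L[1]='l': occ=0, LF[1]=C('l')+0=4+0=4
L[2]='w': occ=0, LF[2]=C('w')+0=6+0=6
L[3]='a': occ=0, LF[3]=C('a')+0=1+0=1
L[4]='l': occ=1, LF[4]=C('l')+1=4+1=5
L[5]='a': occ=1, LF[5]=C('a')+1=1+1=2
L[6]='$': occ=0, LF[6]=C('$')+0=0+0=0
L[7]='b': occ=0, LF[7]=C('b')+0=3+0=3

Answer: 7 4 6 1 5 2 0 3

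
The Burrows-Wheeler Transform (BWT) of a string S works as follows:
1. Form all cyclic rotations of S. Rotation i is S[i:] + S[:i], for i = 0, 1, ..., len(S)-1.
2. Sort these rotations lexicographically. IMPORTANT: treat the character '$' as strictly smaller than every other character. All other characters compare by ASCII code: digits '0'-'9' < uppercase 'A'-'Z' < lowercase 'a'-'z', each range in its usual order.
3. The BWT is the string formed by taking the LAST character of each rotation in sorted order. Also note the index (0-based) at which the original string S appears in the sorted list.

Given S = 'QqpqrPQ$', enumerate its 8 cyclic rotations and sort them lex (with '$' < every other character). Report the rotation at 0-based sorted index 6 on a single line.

All 8 rotations (rotation i = S[i:]+S[:i]):
  rot[0] = QqpqrPQ$
  rot[1] = qpqrPQ$Q
  rot[2] = pqrPQ$Qq
  rot[3] = qrPQ$Qqp
  rot[4] = rPQ$Qqpq
  rot[5] = PQ$Qqpqr
  rot[6] = Q$QqpqrP
  rot[7] = $QqpqrPQ
Sorted (with $ < everything):
  sorted[0] = $QqpqrPQ
  sorted[1] = PQ$Qqpqr
  sorted[2] = Q$QqpqrP
  sorted[3] = QqpqrPQ$
  sorted[4] = pqrPQ$Qq
  sorted[5] = qpqrPQ$Q
  sorted[6] = qrPQ$Qqp
  sorted[7] = rPQ$Qqpq
sorted[6] = qrPQ$Qqp

Answer: qrPQ$Qqp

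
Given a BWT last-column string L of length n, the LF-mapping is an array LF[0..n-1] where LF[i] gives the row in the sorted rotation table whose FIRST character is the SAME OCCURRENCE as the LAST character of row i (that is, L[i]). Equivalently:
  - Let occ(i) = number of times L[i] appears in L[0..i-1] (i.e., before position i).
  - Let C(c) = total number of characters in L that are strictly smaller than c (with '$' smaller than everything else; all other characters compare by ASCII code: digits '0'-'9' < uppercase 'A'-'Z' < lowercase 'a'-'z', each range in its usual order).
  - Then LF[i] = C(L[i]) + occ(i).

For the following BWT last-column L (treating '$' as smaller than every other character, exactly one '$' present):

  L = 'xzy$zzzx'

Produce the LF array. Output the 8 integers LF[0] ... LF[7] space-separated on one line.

Answer: 1 4 3 0 5 6 7 2

Derivation:
Char counts: '$':1, 'x':2, 'y':1, 'z':4
C (first-col start): C('$')=0, C('x')=1, C('y')=3, C('z')=4
L[0]='x': occ=0, LF[0]=C('x')+0=1+0=1
L[1]='z': occ=0, LF[1]=C('z')+0=4+0=4
L[2]='y': occ=0, LF[2]=C('y')+0=3+0=3
L[3]='$': occ=0, LF[3]=C('$')+0=0+0=0
L[4]='z': occ=1, LF[4]=C('z')+1=4+1=5
L[5]='z': occ=2, LF[5]=C('z')+2=4+2=6
L[6]='z': occ=3, LF[6]=C('z')+3=4+3=7
L[7]='x': occ=1, LF[7]=C('x')+1=1+1=2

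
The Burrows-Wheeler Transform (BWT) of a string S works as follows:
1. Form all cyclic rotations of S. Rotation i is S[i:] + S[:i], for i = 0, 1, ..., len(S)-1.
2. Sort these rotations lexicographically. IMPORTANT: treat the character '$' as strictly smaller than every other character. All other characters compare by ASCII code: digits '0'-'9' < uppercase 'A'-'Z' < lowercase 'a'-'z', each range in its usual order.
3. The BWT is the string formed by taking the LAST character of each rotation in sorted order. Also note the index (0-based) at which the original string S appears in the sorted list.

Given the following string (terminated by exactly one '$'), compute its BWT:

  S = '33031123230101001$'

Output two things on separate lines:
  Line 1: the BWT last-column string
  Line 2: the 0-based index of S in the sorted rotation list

All 18 rotations (rotation i = S[i:]+S[:i]):
  rot[0] = 33031123230101001$
  rot[1] = 3031123230101001$3
  rot[2] = 031123230101001$33
  rot[3] = 31123230101001$330
  rot[4] = 1123230101001$3303
  rot[5] = 123230101001$33031
  rot[6] = 23230101001$330311
  rot[7] = 3230101001$3303112
  rot[8] = 230101001$33031123
  rot[9] = 30101001$330311232
  rot[10] = 0101001$3303112323
  rot[11] = 101001$33031123230
  rot[12] = 01001$330311232301
  rot[13] = 1001$3303112323010
  rot[14] = 001$33031123230101
  rot[15] = 01$330311232301010
  rot[16] = 1$3303112323010100
  rot[17] = $33031123230101001
Sorted (with $ < everything):
  sorted[0] = $33031123230101001  (last char: '1')
  sorted[1] = 001$33031123230101  (last char: '1')
  sorted[2] = 01$330311232301010  (last char: '0')
  sorted[3] = 01001$330311232301  (last char: '1')
  sorted[4] = 0101001$3303112323  (last char: '3')
  sorted[5] = 031123230101001$33  (last char: '3')
  sorted[6] = 1$3303112323010100  (last char: '0')
  sorted[7] = 1001$3303112323010  (last char: '0')
  sorted[8] = 101001$33031123230  (last char: '0')
  sorted[9] = 1123230101001$3303  (last char: '3')
  sorted[10] = 123230101001$33031  (last char: '1')
  sorted[11] = 230101001$33031123  (last char: '3')
  sorted[12] = 23230101001$330311  (last char: '1')
  sorted[13] = 30101001$330311232  (last char: '2')
  sorted[14] = 3031123230101001$3  (last char: '3')
  sorted[15] = 31123230101001$330  (last char: '0')
  sorted[16] = 3230101001$3303112  (last char: '2')
  sorted[17] = 33031123230101001$  (last char: '$')
Last column: 11013300031312302$
Original string S is at sorted index 17

Answer: 11013300031312302$
17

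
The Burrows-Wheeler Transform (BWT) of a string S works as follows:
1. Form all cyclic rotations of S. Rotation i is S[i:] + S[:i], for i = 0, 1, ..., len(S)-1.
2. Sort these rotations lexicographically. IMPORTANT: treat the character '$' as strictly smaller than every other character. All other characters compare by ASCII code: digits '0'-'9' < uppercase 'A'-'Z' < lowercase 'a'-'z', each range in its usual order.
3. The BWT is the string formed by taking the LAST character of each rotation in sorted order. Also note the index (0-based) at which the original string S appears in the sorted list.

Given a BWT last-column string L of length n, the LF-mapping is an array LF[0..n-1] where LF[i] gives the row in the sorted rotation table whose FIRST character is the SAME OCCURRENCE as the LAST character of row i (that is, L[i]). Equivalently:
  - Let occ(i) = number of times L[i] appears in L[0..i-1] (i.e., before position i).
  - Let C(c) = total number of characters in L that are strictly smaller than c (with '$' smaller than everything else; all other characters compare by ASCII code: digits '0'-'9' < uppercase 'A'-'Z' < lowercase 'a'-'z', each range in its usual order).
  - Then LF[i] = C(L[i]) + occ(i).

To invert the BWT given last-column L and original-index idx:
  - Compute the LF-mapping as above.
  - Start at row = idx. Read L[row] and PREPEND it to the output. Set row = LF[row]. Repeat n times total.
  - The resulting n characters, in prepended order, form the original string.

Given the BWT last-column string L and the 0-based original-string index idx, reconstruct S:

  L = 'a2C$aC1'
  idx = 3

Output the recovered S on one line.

Answer: C21aCa$

Derivation:
LF mapping: 5 2 3 0 6 4 1
Walk LF starting at row 3, prepending L[row]:
  step 1: row=3, L[3]='$', prepend. Next row=LF[3]=0
  step 2: row=0, L[0]='a', prepend. Next row=LF[0]=5
  step 3: row=5, L[5]='C', prepend. Next row=LF[5]=4
  step 4: row=4, L[4]='a', prepend. Next row=LF[4]=6
  step 5: row=6, L[6]='1', prepend. Next row=LF[6]=1
  step 6: row=1, L[1]='2', prepend. Next row=LF[1]=2
  step 7: row=2, L[2]='C', prepend. Next row=LF[2]=3
Reversed output: C21aCa$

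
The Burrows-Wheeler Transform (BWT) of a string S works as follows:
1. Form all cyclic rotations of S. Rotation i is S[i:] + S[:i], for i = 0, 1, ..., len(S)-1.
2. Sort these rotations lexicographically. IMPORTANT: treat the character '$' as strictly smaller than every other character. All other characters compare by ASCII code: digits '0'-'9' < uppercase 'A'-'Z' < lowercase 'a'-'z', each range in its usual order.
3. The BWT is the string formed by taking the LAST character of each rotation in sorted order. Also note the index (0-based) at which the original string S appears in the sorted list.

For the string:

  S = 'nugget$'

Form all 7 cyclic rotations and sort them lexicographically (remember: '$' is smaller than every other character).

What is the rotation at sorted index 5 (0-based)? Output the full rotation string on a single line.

All 7 rotations (rotation i = S[i:]+S[:i]):
  rot[0] = nugget$
  rot[1] = ugget$n
  rot[2] = gget$nu
  rot[3] = get$nug
  rot[4] = et$nugg
  rot[5] = t$nugge
  rot[6] = $nugget
Sorted (with $ < everything):
  sorted[0] = $nugget
  sorted[1] = et$nugg
  sorted[2] = get$nug
  sorted[3] = gget$nu
  sorted[4] = nugget$
  sorted[5] = t$nugge
  sorted[6] = ugget$n
sorted[5] = t$nugge

Answer: t$nugge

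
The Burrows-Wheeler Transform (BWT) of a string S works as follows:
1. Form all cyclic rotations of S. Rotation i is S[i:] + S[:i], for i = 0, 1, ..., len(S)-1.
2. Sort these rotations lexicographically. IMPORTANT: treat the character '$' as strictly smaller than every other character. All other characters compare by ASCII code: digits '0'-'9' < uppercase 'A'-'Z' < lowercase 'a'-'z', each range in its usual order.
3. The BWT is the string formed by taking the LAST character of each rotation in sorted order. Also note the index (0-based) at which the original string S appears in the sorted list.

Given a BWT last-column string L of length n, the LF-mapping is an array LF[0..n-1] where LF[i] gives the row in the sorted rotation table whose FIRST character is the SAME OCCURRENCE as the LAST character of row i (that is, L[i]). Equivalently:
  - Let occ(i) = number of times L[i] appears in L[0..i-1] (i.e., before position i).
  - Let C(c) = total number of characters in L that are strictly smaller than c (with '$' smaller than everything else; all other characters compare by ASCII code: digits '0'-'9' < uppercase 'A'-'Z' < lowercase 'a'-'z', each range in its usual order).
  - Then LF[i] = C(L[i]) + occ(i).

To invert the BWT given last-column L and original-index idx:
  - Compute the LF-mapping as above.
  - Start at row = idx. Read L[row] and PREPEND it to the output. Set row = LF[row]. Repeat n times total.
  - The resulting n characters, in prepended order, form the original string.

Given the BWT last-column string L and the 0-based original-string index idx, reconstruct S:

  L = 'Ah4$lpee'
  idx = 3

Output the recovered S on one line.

LF mapping: 2 5 1 0 6 7 3 4
Walk LF starting at row 3, prepending L[row]:
  step 1: row=3, L[3]='$', prepend. Next row=LF[3]=0
  step 2: row=0, L[0]='A', prepend. Next row=LF[0]=2
  step 3: row=2, L[2]='4', prepend. Next row=LF[2]=1
  step 4: row=1, L[1]='h', prepend. Next row=LF[1]=5
  step 5: row=5, L[5]='p', prepend. Next row=LF[5]=7
  step 6: row=7, L[7]='e', prepend. Next row=LF[7]=4
  step 7: row=4, L[4]='l', prepend. Next row=LF[4]=6
  step 8: row=6, L[6]='e', prepend. Next row=LF[6]=3
Reversed output: eleph4A$

Answer: eleph4A$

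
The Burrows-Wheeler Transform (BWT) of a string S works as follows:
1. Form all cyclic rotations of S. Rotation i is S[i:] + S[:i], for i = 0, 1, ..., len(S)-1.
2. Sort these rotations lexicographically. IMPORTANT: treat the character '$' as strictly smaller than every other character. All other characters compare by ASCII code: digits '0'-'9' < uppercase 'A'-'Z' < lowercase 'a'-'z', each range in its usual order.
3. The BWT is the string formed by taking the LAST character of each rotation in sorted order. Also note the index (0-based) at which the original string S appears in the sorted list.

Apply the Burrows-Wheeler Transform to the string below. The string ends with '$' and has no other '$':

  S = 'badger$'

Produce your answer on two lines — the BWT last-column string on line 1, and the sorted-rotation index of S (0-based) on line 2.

All 7 rotations (rotation i = S[i:]+S[:i]):
  rot[0] = badger$
  rot[1] = adger$b
  rot[2] = dger$ba
  rot[3] = ger$bad
  rot[4] = er$badg
  rot[5] = r$badge
  rot[6] = $badger
Sorted (with $ < everything):
  sorted[0] = $badger  (last char: 'r')
  sorted[1] = adger$b  (last char: 'b')
  sorted[2] = badger$  (last char: '$')
  sorted[3] = dger$ba  (last char: 'a')
  sorted[4] = er$badg  (last char: 'g')
  sorted[5] = ger$bad  (last char: 'd')
  sorted[6] = r$badge  (last char: 'e')
Last column: rb$agde
Original string S is at sorted index 2

Answer: rb$agde
2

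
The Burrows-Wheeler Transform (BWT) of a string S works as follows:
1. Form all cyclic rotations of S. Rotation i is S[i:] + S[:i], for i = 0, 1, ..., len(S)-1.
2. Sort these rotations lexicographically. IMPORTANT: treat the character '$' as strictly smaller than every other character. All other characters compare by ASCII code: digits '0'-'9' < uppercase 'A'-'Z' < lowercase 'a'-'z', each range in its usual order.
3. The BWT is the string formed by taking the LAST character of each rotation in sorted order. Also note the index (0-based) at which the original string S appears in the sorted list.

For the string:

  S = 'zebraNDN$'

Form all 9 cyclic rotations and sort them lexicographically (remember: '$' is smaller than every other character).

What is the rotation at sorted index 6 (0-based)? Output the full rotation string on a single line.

Answer: ebraNDN$z

Derivation:
All 9 rotations (rotation i = S[i:]+S[:i]):
  rot[0] = zebraNDN$
  rot[1] = ebraNDN$z
  rot[2] = braNDN$ze
  rot[3] = raNDN$zeb
  rot[4] = aNDN$zebr
  rot[5] = NDN$zebra
  rot[6] = DN$zebraN
  rot[7] = N$zebraND
  rot[8] = $zebraNDN
Sorted (with $ < everything):
  sorted[0] = $zebraNDN
  sorted[1] = DN$zebraN
  sorted[2] = N$zebraND
  sorted[3] = NDN$zebra
  sorted[4] = aNDN$zebr
  sorted[5] = braNDN$ze
  sorted[6] = ebraNDN$z
  sorted[7] = raNDN$zeb
  sorted[8] = zebraNDN$
sorted[6] = ebraNDN$z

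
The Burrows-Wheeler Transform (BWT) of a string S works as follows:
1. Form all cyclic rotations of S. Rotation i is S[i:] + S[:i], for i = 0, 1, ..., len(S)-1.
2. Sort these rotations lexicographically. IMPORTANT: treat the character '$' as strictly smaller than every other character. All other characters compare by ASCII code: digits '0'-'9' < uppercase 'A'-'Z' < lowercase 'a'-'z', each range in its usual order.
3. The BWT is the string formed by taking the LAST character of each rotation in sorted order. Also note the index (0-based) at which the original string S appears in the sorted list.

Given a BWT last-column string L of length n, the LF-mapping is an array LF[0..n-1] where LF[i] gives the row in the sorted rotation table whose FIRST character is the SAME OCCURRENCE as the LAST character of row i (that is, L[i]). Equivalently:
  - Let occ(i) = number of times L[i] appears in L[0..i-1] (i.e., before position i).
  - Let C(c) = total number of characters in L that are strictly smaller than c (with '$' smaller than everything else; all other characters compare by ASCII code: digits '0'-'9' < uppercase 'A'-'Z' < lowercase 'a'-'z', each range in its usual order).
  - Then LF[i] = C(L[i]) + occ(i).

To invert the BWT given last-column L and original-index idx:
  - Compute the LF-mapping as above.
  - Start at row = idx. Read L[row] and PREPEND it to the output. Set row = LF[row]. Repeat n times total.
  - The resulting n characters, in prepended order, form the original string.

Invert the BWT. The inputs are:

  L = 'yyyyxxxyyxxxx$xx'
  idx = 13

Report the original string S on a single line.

LF mapping: 10 11 12 13 1 2 3 14 15 4 5 6 7 0 8 9
Walk LF starting at row 13, prepending L[row]:
  step 1: row=13, L[13]='$', prepend. Next row=LF[13]=0
  step 2: row=0, L[0]='y', prepend. Next row=LF[0]=10
  step 3: row=10, L[10]='x', prepend. Next row=LF[10]=5
  step 4: row=5, L[5]='x', prepend. Next row=LF[5]=2
  step 5: row=2, L[2]='y', prepend. Next row=LF[2]=12
  step 6: row=12, L[12]='x', prepend. Next row=LF[12]=7
  step 7: row=7, L[7]='y', prepend. Next row=LF[7]=14
  step 8: row=14, L[14]='x', prepend. Next row=LF[14]=8
  step 9: row=8, L[8]='y', prepend. Next row=LF[8]=15
  step 10: row=15, L[15]='x', prepend. Next row=LF[15]=9
  step 11: row=9, L[9]='x', prepend. Next row=LF[9]=4
  step 12: row=4, L[4]='x', prepend. Next row=LF[4]=1
  step 13: row=1, L[1]='y', prepend. Next row=LF[1]=11
  step 14: row=11, L[11]='x', prepend. Next row=LF[11]=6
  step 15: row=6, L[6]='x', prepend. Next row=LF[6]=3
  step 16: row=3, L[3]='y', prepend. Next row=LF[3]=13
Reversed output: yxxyxxxyxyxyxxy$

Answer: yxxyxxxyxyxyxxy$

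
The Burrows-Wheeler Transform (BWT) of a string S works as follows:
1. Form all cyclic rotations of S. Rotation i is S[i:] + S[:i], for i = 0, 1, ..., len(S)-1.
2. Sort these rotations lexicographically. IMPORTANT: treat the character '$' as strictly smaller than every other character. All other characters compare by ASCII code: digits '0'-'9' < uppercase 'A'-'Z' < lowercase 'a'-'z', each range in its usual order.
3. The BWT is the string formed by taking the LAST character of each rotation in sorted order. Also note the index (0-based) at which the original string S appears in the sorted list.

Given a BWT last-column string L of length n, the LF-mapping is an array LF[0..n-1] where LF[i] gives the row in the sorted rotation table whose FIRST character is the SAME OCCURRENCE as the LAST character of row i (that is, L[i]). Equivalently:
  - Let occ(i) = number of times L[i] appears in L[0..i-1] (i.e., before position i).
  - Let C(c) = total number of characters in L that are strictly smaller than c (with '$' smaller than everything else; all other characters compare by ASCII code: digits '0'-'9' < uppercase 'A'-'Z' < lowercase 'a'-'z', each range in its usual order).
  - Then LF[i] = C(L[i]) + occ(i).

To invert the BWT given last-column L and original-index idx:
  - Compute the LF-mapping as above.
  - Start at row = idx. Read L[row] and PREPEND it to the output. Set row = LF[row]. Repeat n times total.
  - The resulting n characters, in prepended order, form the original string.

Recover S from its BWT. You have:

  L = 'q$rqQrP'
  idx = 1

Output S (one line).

LF mapping: 3 0 5 4 2 6 1
Walk LF starting at row 1, prepending L[row]:
  step 1: row=1, L[1]='$', prepend. Next row=LF[1]=0
  step 2: row=0, L[0]='q', prepend. Next row=LF[0]=3
  step 3: row=3, L[3]='q', prepend. Next row=LF[3]=4
  step 4: row=4, L[4]='Q', prepend. Next row=LF[4]=2
  step 5: row=2, L[2]='r', prepend. Next row=LF[2]=5
  step 6: row=5, L[5]='r', prepend. Next row=LF[5]=6
  step 7: row=6, L[6]='P', prepend. Next row=LF[6]=1
Reversed output: PrrQqq$

Answer: PrrQqq$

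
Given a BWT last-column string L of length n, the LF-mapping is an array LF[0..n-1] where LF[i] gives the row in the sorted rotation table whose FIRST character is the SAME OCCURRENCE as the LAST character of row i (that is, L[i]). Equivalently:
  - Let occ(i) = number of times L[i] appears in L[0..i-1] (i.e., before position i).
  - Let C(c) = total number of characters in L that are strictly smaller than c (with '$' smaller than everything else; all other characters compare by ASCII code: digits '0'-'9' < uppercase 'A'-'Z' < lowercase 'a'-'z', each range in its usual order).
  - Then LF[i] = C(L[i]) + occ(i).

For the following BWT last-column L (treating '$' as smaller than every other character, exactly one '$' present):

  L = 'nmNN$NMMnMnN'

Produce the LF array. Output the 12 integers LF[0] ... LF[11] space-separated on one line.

Char counts: '$':1, 'M':3, 'N':4, 'm':1, 'n':3
C (first-col start): C('$')=0, C('M')=1, C('N')=4, C('m')=8, C('n')=9
L[0]='n': occ=0, LF[0]=C('n')+0=9+0=9
L[1]='m': occ=0, LF[1]=C('m')+0=8+0=8
L[2]='N': occ=0, LF[2]=C('N')+0=4+0=4
L[3]='N': occ=1, LF[3]=C('N')+1=4+1=5
L[4]='$': occ=0, LF[4]=C('$')+0=0+0=0
L[5]='N': occ=2, LF[5]=C('N')+2=4+2=6
L[6]='M': occ=0, LF[6]=C('M')+0=1+0=1
L[7]='M': occ=1, LF[7]=C('M')+1=1+1=2
L[8]='n': occ=1, LF[8]=C('n')+1=9+1=10
L[9]='M': occ=2, LF[9]=C('M')+2=1+2=3
L[10]='n': occ=2, LF[10]=C('n')+2=9+2=11
L[11]='N': occ=3, LF[11]=C('N')+3=4+3=7

Answer: 9 8 4 5 0 6 1 2 10 3 11 7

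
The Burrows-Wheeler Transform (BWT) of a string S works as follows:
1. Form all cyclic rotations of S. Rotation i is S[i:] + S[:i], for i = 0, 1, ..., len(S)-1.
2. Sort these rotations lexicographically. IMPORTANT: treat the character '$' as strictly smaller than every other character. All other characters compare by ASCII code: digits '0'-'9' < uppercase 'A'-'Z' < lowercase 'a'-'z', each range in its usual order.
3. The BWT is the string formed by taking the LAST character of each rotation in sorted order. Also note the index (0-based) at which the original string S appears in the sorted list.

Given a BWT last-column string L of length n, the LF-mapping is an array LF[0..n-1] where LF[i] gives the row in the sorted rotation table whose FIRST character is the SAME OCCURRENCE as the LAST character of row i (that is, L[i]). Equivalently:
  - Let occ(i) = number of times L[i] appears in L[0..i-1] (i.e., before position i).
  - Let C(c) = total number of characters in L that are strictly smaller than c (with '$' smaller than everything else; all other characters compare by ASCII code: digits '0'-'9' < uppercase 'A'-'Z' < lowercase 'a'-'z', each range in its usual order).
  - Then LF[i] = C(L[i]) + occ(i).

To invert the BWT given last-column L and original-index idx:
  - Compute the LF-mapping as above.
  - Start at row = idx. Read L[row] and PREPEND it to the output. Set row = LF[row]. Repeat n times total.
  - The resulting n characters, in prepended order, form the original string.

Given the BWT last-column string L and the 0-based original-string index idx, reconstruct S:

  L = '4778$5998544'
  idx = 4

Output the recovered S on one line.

LF mapping: 1 6 7 8 0 4 10 11 9 5 2 3
Walk LF starting at row 4, prepending L[row]:
  step 1: row=4, L[4]='$', prepend. Next row=LF[4]=0
  step 2: row=0, L[0]='4', prepend. Next row=LF[0]=1
  step 3: row=1, L[1]='7', prepend. Next row=LF[1]=6
  step 4: row=6, L[6]='9', prepend. Next row=LF[6]=10
  step 5: row=10, L[10]='4', prepend. Next row=LF[10]=2
  step 6: row=2, L[2]='7', prepend. Next row=LF[2]=7
  step 7: row=7, L[7]='9', prepend. Next row=LF[7]=11
  step 8: row=11, L[11]='4', prepend. Next row=LF[11]=3
  step 9: row=3, L[3]='8', prepend. Next row=LF[3]=8
  step 10: row=8, L[8]='8', prepend. Next row=LF[8]=9
  step 11: row=9, L[9]='5', prepend. Next row=LF[9]=5
  step 12: row=5, L[5]='5', prepend. Next row=LF[5]=4
Reversed output: 55884974974$

Answer: 55884974974$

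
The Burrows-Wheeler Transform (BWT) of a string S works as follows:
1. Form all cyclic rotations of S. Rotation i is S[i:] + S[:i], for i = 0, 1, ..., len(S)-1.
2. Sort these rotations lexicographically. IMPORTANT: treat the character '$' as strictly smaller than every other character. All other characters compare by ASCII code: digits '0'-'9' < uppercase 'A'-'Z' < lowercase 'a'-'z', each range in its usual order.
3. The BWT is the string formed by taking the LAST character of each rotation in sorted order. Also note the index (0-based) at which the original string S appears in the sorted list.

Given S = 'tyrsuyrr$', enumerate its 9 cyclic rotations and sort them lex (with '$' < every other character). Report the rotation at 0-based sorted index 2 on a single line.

Answer: rr$tyrsuy

Derivation:
All 9 rotations (rotation i = S[i:]+S[:i]):
  rot[0] = tyrsuyrr$
  rot[1] = yrsuyrr$t
  rot[2] = rsuyrr$ty
  rot[3] = suyrr$tyr
  rot[4] = uyrr$tyrs
  rot[5] = yrr$tyrsu
  rot[6] = rr$tyrsuy
  rot[7] = r$tyrsuyr
  rot[8] = $tyrsuyrr
Sorted (with $ < everything):
  sorted[0] = $tyrsuyrr
  sorted[1] = r$tyrsuyr
  sorted[2] = rr$tyrsuy
  sorted[3] = rsuyrr$ty
  sorted[4] = suyrr$tyr
  sorted[5] = tyrsuyrr$
  sorted[6] = uyrr$tyrs
  sorted[7] = yrr$tyrsu
  sorted[8] = yrsuyrr$t
sorted[2] = rr$tyrsuy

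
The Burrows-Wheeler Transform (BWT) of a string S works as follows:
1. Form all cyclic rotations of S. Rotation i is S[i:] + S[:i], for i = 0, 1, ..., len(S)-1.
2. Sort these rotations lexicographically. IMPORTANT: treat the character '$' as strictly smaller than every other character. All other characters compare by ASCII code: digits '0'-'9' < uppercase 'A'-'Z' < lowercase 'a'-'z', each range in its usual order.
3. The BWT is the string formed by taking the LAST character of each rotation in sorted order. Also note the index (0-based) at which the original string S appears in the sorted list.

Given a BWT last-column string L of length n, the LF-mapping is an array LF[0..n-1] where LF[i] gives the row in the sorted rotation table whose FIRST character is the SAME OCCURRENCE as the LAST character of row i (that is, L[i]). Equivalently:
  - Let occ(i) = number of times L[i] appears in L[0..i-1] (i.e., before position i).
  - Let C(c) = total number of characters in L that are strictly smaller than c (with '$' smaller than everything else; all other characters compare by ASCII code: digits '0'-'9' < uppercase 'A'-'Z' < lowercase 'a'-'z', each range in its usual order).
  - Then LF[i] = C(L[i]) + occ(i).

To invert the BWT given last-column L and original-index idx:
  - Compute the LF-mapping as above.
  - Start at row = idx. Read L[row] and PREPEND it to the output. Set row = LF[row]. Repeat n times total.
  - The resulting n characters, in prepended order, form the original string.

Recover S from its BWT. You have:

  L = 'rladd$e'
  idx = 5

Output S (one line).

LF mapping: 6 5 1 2 3 0 4
Walk LF starting at row 5, prepending L[row]:
  step 1: row=5, L[5]='$', prepend. Next row=LF[5]=0
  step 2: row=0, L[0]='r', prepend. Next row=LF[0]=6
  step 3: row=6, L[6]='e', prepend. Next row=LF[6]=4
  step 4: row=4, L[4]='d', prepend. Next row=LF[4]=3
  step 5: row=3, L[3]='d', prepend. Next row=LF[3]=2
  step 6: row=2, L[2]='a', prepend. Next row=LF[2]=1
  step 7: row=1, L[1]='l', prepend. Next row=LF[1]=5
Reversed output: ladder$

Answer: ladder$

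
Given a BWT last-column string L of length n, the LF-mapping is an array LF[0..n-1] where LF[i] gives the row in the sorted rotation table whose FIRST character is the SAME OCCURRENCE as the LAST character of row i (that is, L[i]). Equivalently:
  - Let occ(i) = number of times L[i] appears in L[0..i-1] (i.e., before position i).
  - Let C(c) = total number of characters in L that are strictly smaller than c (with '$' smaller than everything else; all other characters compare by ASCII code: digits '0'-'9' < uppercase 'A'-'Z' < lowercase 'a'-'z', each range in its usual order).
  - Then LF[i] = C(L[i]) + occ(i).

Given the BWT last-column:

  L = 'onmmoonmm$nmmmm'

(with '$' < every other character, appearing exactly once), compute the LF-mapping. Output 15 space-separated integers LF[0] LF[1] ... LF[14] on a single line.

Char counts: '$':1, 'm':8, 'n':3, 'o':3
C (first-col start): C('$')=0, C('m')=1, C('n')=9, C('o')=12
L[0]='o': occ=0, LF[0]=C('o')+0=12+0=12
L[1]='n': occ=0, LF[1]=C('n')+0=9+0=9
L[2]='m': occ=0, LF[2]=C('m')+0=1+0=1
L[3]='m': occ=1, LF[3]=C('m')+1=1+1=2
L[4]='o': occ=1, LF[4]=C('o')+1=12+1=13
L[5]='o': occ=2, LF[5]=C('o')+2=12+2=14
L[6]='n': occ=1, LF[6]=C('n')+1=9+1=10
L[7]='m': occ=2, LF[7]=C('m')+2=1+2=3
L[8]='m': occ=3, LF[8]=C('m')+3=1+3=4
L[9]='$': occ=0, LF[9]=C('$')+0=0+0=0
L[10]='n': occ=2, LF[10]=C('n')+2=9+2=11
L[11]='m': occ=4, LF[11]=C('m')+4=1+4=5
L[12]='m': occ=5, LF[12]=C('m')+5=1+5=6
L[13]='m': occ=6, LF[13]=C('m')+6=1+6=7
L[14]='m': occ=7, LF[14]=C('m')+7=1+7=8

Answer: 12 9 1 2 13 14 10 3 4 0 11 5 6 7 8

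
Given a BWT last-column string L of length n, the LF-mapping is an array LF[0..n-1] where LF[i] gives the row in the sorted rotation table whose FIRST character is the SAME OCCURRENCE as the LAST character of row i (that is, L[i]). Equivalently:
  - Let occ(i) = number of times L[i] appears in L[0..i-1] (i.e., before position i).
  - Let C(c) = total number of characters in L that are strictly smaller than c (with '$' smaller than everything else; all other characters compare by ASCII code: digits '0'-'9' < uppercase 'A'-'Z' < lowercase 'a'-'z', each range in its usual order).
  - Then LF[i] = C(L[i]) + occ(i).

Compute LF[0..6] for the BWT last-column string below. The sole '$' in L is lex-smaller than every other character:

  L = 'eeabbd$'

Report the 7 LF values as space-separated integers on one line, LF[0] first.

Answer: 5 6 1 2 3 4 0

Derivation:
Char counts: '$':1, 'a':1, 'b':2, 'd':1, 'e':2
C (first-col start): C('$')=0, C('a')=1, C('b')=2, C('d')=4, C('e')=5
L[0]='e': occ=0, LF[0]=C('e')+0=5+0=5
L[1]='e': occ=1, LF[1]=C('e')+1=5+1=6
L[2]='a': occ=0, LF[2]=C('a')+0=1+0=1
L[3]='b': occ=0, LF[3]=C('b')+0=2+0=2
L[4]='b': occ=1, LF[4]=C('b')+1=2+1=3
L[5]='d': occ=0, LF[5]=C('d')+0=4+0=4
L[6]='$': occ=0, LF[6]=C('$')+0=0+0=0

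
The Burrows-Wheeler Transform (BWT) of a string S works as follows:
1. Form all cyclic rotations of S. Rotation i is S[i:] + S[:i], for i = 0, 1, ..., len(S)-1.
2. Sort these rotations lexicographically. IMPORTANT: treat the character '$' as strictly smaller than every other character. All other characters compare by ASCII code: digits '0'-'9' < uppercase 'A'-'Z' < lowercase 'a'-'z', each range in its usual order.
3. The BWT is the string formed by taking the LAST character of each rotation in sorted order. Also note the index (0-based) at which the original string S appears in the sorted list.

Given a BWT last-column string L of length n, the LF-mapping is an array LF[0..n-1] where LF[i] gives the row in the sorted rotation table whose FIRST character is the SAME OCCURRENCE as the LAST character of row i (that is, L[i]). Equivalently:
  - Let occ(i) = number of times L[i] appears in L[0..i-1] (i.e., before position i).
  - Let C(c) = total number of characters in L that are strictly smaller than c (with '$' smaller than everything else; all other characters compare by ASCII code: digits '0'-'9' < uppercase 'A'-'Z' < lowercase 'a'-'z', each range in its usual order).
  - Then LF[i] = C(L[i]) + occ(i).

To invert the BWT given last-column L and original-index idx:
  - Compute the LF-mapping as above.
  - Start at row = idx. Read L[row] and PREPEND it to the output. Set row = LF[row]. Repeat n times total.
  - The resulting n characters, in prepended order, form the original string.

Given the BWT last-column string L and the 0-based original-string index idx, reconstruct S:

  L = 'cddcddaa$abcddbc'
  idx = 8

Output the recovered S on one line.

Answer: cdacacddbddbdac$

Derivation:
LF mapping: 6 10 11 7 12 13 1 2 0 3 4 8 14 15 5 9
Walk LF starting at row 8, prepending L[row]:
  step 1: row=8, L[8]='$', prepend. Next row=LF[8]=0
  step 2: row=0, L[0]='c', prepend. Next row=LF[0]=6
  step 3: row=6, L[6]='a', prepend. Next row=LF[6]=1
  step 4: row=1, L[1]='d', prepend. Next row=LF[1]=10
  step 5: row=10, L[10]='b', prepend. Next row=LF[10]=4
  step 6: row=4, L[4]='d', prepend. Next row=LF[4]=12
  step 7: row=12, L[12]='d', prepend. Next row=LF[12]=14
  step 8: row=14, L[14]='b', prepend. Next row=LF[14]=5
  step 9: row=5, L[5]='d', prepend. Next row=LF[5]=13
  step 10: row=13, L[13]='d', prepend. Next row=LF[13]=15
  step 11: row=15, L[15]='c', prepend. Next row=LF[15]=9
  step 12: row=9, L[9]='a', prepend. Next row=LF[9]=3
  step 13: row=3, L[3]='c', prepend. Next row=LF[3]=7
  step 14: row=7, L[7]='a', prepend. Next row=LF[7]=2
  step 15: row=2, L[2]='d', prepend. Next row=LF[2]=11
  step 16: row=11, L[11]='c', prepend. Next row=LF[11]=8
Reversed output: cdacacddbddbdac$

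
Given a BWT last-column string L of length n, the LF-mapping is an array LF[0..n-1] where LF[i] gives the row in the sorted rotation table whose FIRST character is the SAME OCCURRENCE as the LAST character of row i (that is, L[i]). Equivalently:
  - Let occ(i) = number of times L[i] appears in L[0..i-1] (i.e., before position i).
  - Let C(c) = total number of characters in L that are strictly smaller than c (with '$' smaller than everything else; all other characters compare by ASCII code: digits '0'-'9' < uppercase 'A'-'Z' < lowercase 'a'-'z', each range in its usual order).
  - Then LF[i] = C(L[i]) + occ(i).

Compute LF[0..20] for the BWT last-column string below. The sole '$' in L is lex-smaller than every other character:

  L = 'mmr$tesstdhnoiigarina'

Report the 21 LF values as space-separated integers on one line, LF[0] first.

Answer: 10 11 15 0 19 4 17 18 20 3 6 12 14 7 8 5 1 16 9 13 2

Derivation:
Char counts: '$':1, 'a':2, 'd':1, 'e':1, 'g':1, 'h':1, 'i':3, 'm':2, 'n':2, 'o':1, 'r':2, 's':2, 't':2
C (first-col start): C('$')=0, C('a')=1, C('d')=3, C('e')=4, C('g')=5, C('h')=6, C('i')=7, C('m')=10, C('n')=12, C('o')=14, C('r')=15, C('s')=17, C('t')=19
L[0]='m': occ=0, LF[0]=C('m')+0=10+0=10
L[1]='m': occ=1, LF[1]=C('m')+1=10+1=11
L[2]='r': occ=0, LF[2]=C('r')+0=15+0=15
L[3]='$': occ=0, LF[3]=C('$')+0=0+0=0
L[4]='t': occ=0, LF[4]=C('t')+0=19+0=19
L[5]='e': occ=0, LF[5]=C('e')+0=4+0=4
L[6]='s': occ=0, LF[6]=C('s')+0=17+0=17
L[7]='s': occ=1, LF[7]=C('s')+1=17+1=18
L[8]='t': occ=1, LF[8]=C('t')+1=19+1=20
L[9]='d': occ=0, LF[9]=C('d')+0=3+0=3
L[10]='h': occ=0, LF[10]=C('h')+0=6+0=6
L[11]='n': occ=0, LF[11]=C('n')+0=12+0=12
L[12]='o': occ=0, LF[12]=C('o')+0=14+0=14
L[13]='i': occ=0, LF[13]=C('i')+0=7+0=7
L[14]='i': occ=1, LF[14]=C('i')+1=7+1=8
L[15]='g': occ=0, LF[15]=C('g')+0=5+0=5
L[16]='a': occ=0, LF[16]=C('a')+0=1+0=1
L[17]='r': occ=1, LF[17]=C('r')+1=15+1=16
L[18]='i': occ=2, LF[18]=C('i')+2=7+2=9
L[19]='n': occ=1, LF[19]=C('n')+1=12+1=13
L[20]='a': occ=1, LF[20]=C('a')+1=1+1=2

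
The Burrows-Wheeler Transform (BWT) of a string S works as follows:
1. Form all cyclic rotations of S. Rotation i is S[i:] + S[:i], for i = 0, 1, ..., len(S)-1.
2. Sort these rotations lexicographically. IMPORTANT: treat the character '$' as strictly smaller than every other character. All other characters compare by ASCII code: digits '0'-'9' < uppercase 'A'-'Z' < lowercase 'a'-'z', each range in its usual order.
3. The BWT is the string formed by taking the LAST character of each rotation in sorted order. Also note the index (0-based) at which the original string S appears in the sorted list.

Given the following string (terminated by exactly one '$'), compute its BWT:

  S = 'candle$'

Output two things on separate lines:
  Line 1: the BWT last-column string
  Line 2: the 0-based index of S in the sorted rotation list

All 7 rotations (rotation i = S[i:]+S[:i]):
  rot[0] = candle$
  rot[1] = andle$c
  rot[2] = ndle$ca
  rot[3] = dle$can
  rot[4] = le$cand
  rot[5] = e$candl
  rot[6] = $candle
Sorted (with $ < everything):
  sorted[0] = $candle  (last char: 'e')
  sorted[1] = andle$c  (last char: 'c')
  sorted[2] = candle$  (last char: '$')
  sorted[3] = dle$can  (last char: 'n')
  sorted[4] = e$candl  (last char: 'l')
  sorted[5] = le$cand  (last char: 'd')
  sorted[6] = ndle$ca  (last char: 'a')
Last column: ec$nlda
Original string S is at sorted index 2

Answer: ec$nlda
2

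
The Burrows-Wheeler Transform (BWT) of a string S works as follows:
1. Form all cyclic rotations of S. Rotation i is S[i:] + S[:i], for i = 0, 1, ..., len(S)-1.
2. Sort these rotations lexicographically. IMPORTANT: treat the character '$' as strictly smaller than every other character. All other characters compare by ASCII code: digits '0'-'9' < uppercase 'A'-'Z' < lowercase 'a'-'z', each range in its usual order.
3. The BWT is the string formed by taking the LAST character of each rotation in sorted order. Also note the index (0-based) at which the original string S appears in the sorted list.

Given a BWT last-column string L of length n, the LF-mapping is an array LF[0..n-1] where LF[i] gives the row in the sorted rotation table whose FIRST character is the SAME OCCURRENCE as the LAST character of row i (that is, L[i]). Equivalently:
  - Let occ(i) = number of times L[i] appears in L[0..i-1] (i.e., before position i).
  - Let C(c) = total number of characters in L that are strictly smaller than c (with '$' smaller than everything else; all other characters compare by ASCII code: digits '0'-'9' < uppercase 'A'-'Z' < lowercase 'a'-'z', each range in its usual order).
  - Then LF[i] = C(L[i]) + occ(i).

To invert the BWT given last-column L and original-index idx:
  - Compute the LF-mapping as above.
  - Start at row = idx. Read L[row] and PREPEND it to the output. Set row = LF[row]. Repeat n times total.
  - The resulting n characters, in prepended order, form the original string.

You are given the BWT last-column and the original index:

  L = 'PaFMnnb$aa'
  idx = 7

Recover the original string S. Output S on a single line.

Answer: bananaFMP$

Derivation:
LF mapping: 3 4 1 2 8 9 7 0 5 6
Walk LF starting at row 7, prepending L[row]:
  step 1: row=7, L[7]='$', prepend. Next row=LF[7]=0
  step 2: row=0, L[0]='P', prepend. Next row=LF[0]=3
  step 3: row=3, L[3]='M', prepend. Next row=LF[3]=2
  step 4: row=2, L[2]='F', prepend. Next row=LF[2]=1
  step 5: row=1, L[1]='a', prepend. Next row=LF[1]=4
  step 6: row=4, L[4]='n', prepend. Next row=LF[4]=8
  step 7: row=8, L[8]='a', prepend. Next row=LF[8]=5
  step 8: row=5, L[5]='n', prepend. Next row=LF[5]=9
  step 9: row=9, L[9]='a', prepend. Next row=LF[9]=6
  step 10: row=6, L[6]='b', prepend. Next row=LF[6]=7
Reversed output: bananaFMP$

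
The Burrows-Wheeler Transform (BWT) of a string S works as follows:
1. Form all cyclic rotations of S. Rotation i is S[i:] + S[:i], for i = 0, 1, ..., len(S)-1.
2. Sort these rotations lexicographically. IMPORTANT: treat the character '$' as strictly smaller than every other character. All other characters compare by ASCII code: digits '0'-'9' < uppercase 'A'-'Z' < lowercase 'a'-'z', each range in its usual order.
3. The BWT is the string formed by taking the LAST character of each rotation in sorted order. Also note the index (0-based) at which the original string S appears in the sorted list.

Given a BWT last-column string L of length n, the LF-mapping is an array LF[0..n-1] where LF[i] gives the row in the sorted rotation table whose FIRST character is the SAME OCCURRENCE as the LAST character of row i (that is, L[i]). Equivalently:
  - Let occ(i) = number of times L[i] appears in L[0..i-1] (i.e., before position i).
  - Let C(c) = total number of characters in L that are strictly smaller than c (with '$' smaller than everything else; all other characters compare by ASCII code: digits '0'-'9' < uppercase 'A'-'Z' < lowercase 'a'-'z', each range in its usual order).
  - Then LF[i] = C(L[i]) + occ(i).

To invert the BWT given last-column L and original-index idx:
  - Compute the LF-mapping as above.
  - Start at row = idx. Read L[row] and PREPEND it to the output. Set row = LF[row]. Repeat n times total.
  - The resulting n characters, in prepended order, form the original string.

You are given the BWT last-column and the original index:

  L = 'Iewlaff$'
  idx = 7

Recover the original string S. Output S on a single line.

LF mapping: 1 3 7 6 2 4 5 0
Walk LF starting at row 7, prepending L[row]:
  step 1: row=7, L[7]='$', prepend. Next row=LF[7]=0
  step 2: row=0, L[0]='I', prepend. Next row=LF[0]=1
  step 3: row=1, L[1]='e', prepend. Next row=LF[1]=3
  step 4: row=3, L[3]='l', prepend. Next row=LF[3]=6
  step 5: row=6, L[6]='f', prepend. Next row=LF[6]=5
  step 6: row=5, L[5]='f', prepend. Next row=LF[5]=4
  step 7: row=4, L[4]='a', prepend. Next row=LF[4]=2
  step 8: row=2, L[2]='w', prepend. Next row=LF[2]=7
Reversed output: waffleI$

Answer: waffleI$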